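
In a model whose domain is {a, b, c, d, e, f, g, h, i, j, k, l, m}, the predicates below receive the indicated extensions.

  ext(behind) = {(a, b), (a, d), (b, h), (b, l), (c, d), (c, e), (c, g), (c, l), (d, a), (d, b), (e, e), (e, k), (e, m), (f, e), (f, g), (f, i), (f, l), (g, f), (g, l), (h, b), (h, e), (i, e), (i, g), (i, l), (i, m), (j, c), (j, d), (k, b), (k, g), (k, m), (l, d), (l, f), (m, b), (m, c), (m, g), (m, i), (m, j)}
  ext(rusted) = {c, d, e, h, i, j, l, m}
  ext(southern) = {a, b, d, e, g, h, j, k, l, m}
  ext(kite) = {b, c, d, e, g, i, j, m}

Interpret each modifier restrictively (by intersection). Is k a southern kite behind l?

⟦behind l⟧ = {x : ⟨x, l⟩ ∈ ⟦behind⟧} = {b, c, f, g, i}
⟦kite⟧ = {b, c, d, e, g, i, j, m}
… ∩ ⟦behind l⟧ = {b, c, d, e, g, i, j, m} ∩ {b, c, f, g, i} = {b, c, g, i}
… ∩ ⟦southern⟧ = {b, c, g, i} ∩ {a, b, d, e, g, h, j, k, l, m} = {b, g}
⟦southern kite behind l⟧ = {b, g}; k ∉ this set.

no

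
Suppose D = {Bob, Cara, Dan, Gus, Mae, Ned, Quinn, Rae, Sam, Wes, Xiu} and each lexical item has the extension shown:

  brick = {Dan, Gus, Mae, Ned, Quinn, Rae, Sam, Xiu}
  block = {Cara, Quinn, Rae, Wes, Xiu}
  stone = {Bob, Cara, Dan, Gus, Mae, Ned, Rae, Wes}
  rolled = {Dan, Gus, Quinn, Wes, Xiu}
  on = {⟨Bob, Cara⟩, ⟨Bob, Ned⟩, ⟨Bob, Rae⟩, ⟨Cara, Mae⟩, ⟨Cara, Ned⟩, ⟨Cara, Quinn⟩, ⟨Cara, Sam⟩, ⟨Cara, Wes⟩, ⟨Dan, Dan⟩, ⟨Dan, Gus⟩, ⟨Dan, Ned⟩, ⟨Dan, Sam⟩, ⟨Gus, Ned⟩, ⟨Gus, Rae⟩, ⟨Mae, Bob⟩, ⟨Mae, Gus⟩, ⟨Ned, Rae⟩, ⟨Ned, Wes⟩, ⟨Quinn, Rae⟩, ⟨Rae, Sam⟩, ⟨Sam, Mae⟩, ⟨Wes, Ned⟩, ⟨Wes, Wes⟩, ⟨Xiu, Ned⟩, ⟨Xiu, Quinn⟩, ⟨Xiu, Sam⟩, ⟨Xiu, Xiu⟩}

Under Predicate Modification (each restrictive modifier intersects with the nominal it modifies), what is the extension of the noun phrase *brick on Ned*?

⟦on Ned⟧ = {x : ⟨x, Ned⟩ ∈ ⟦on⟧} = {Bob, Cara, Dan, Gus, Wes, Xiu}
⟦brick⟧ = {Dan, Gus, Mae, Ned, Quinn, Rae, Sam, Xiu}
… ∩ ⟦on Ned⟧ = {Dan, Gus, Mae, Ned, Quinn, Rae, Sam, Xiu} ∩ {Bob, Cara, Dan, Gus, Wes, Xiu} = {Dan, Gus, Xiu}
So ⟦brick on Ned⟧ = {Dan, Gus, Xiu}.

{Dan, Gus, Xiu}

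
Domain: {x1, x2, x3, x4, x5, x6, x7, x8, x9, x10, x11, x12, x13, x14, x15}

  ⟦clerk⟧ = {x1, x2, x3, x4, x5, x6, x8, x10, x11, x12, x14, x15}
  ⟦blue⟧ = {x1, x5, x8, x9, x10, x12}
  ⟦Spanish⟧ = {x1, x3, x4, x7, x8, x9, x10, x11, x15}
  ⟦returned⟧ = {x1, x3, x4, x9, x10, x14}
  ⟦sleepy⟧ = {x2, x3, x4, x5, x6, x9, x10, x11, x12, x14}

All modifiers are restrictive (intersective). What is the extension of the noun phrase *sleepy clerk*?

⟦clerk⟧ = {x1, x2, x3, x4, x5, x6, x8, x10, x11, x12, x14, x15}
… ∩ ⟦sleepy⟧ = {x1, x2, x3, x4, x5, x6, x8, x10, x11, x12, x14, x15} ∩ {x2, x3, x4, x5, x6, x9, x10, x11, x12, x14} = {x2, x3, x4, x5, x6, x10, x11, x12, x14}
So ⟦sleepy clerk⟧ = {x2, x3, x4, x5, x6, x10, x11, x12, x14}.

{x2, x3, x4, x5, x6, x10, x11, x12, x14}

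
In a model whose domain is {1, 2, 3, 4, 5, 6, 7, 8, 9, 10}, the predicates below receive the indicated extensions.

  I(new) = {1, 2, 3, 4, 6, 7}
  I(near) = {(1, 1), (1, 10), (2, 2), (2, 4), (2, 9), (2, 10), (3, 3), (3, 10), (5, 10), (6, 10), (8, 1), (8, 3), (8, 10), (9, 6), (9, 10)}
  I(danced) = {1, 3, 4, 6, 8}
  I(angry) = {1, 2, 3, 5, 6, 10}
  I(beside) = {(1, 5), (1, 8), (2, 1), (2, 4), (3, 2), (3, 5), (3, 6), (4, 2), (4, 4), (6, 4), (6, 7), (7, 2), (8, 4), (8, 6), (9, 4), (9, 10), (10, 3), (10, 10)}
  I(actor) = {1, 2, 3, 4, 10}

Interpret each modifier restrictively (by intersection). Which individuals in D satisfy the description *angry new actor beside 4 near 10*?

{2}

⟦beside 4⟧ = {x : ⟨x, 4⟩ ∈ ⟦beside⟧} = {2, 4, 6, 8, 9}
⟦near 10⟧ = {x : ⟨x, 10⟩ ∈ ⟦near⟧} = {1, 2, 3, 5, 6, 8, 9}
⟦actor⟧ = {1, 2, 3, 4, 10}
… ∩ ⟦beside 4⟧ = {1, 2, 3, 4, 10} ∩ {2, 4, 6, 8, 9} = {2, 4}
… ∩ ⟦near 10⟧ = {2, 4} ∩ {1, 2, 3, 5, 6, 8, 9} = {2}
… ∩ ⟦angry⟧ = {2} ∩ {1, 2, 3, 5, 6, 10} = {2}
… ∩ ⟦new⟧ = {2} ∩ {1, 2, 3, 4, 6, 7} = {2}
So ⟦angry new actor beside 4 near 10⟧ = {2}.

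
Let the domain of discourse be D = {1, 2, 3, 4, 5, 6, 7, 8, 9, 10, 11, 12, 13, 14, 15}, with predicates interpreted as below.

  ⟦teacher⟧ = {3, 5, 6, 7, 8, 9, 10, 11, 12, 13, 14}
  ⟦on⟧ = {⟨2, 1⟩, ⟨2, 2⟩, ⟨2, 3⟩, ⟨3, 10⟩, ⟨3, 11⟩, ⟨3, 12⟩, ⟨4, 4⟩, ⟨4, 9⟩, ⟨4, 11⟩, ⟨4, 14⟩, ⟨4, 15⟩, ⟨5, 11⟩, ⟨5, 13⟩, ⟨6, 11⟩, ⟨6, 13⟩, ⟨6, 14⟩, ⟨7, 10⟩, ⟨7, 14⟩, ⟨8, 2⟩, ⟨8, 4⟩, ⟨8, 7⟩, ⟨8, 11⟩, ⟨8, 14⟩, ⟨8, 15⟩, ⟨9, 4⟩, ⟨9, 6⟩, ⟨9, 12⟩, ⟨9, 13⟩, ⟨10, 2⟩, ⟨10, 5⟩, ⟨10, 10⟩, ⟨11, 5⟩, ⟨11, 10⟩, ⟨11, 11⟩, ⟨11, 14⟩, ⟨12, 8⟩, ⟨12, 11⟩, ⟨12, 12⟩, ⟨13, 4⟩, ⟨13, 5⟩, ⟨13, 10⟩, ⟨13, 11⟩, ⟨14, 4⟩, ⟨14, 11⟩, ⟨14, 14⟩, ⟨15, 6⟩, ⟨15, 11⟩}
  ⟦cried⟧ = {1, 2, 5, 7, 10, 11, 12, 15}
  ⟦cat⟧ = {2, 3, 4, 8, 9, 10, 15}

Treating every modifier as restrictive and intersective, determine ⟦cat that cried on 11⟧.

{15}

⟦that cried⟧ = ⟦cried⟧ = {1, 2, 5, 7, 10, 11, 12, 15}
⟦on 11⟧ = {x : ⟨x, 11⟩ ∈ ⟦on⟧} = {3, 4, 5, 6, 8, 11, 12, 13, 14, 15}
⟦cat⟧ = {2, 3, 4, 8, 9, 10, 15}
… ∩ ⟦that cried⟧ = {2, 3, 4, 8, 9, 10, 15} ∩ {1, 2, 5, 7, 10, 11, 12, 15} = {2, 10, 15}
… ∩ ⟦on 11⟧ = {2, 10, 15} ∩ {3, 4, 5, 6, 8, 11, 12, 13, 14, 15} = {15}
So ⟦cat that cried on 11⟧ = {15}.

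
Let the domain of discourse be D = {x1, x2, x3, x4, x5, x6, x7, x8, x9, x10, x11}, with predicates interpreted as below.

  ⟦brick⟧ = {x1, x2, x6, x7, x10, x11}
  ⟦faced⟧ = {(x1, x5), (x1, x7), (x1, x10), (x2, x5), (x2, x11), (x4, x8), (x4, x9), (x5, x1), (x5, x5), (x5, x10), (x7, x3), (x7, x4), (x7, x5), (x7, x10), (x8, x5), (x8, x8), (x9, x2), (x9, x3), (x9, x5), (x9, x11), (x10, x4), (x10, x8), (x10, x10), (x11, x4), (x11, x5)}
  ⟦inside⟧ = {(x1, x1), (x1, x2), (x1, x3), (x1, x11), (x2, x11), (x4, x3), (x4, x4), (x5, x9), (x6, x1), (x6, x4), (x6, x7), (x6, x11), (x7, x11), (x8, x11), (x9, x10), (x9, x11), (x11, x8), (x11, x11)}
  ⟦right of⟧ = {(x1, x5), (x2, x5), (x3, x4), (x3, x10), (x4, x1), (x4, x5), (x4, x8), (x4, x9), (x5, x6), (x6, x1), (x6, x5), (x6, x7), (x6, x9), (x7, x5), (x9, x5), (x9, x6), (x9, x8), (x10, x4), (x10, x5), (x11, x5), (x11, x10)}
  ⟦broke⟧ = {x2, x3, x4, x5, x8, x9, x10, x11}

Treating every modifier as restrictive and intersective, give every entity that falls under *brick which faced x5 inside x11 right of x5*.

{x1, x2, x7, x11}

⟦which faced x5⟧ = {x : ⟨x, x5⟩ ∈ ⟦faced⟧} = {x1, x2, x5, x7, x8, x9, x11}
⟦inside x11⟧ = {x : ⟨x, x11⟩ ∈ ⟦inside⟧} = {x1, x2, x6, x7, x8, x9, x11}
⟦right of x5⟧ = {x : ⟨x, x5⟩ ∈ ⟦right of⟧} = {x1, x2, x4, x6, x7, x9, x10, x11}
⟦brick⟧ = {x1, x2, x6, x7, x10, x11}
… ∩ ⟦which faced x5⟧ = {x1, x2, x6, x7, x10, x11} ∩ {x1, x2, x5, x7, x8, x9, x11} = {x1, x2, x7, x11}
… ∩ ⟦inside x11⟧ = {x1, x2, x7, x11} ∩ {x1, x2, x6, x7, x8, x9, x11} = {x1, x2, x7, x11}
… ∩ ⟦right of x5⟧ = {x1, x2, x7, x11} ∩ {x1, x2, x4, x6, x7, x9, x10, x11} = {x1, x2, x7, x11}
So ⟦brick which faced x5 inside x11 right of x5⟧ = {x1, x2, x7, x11}.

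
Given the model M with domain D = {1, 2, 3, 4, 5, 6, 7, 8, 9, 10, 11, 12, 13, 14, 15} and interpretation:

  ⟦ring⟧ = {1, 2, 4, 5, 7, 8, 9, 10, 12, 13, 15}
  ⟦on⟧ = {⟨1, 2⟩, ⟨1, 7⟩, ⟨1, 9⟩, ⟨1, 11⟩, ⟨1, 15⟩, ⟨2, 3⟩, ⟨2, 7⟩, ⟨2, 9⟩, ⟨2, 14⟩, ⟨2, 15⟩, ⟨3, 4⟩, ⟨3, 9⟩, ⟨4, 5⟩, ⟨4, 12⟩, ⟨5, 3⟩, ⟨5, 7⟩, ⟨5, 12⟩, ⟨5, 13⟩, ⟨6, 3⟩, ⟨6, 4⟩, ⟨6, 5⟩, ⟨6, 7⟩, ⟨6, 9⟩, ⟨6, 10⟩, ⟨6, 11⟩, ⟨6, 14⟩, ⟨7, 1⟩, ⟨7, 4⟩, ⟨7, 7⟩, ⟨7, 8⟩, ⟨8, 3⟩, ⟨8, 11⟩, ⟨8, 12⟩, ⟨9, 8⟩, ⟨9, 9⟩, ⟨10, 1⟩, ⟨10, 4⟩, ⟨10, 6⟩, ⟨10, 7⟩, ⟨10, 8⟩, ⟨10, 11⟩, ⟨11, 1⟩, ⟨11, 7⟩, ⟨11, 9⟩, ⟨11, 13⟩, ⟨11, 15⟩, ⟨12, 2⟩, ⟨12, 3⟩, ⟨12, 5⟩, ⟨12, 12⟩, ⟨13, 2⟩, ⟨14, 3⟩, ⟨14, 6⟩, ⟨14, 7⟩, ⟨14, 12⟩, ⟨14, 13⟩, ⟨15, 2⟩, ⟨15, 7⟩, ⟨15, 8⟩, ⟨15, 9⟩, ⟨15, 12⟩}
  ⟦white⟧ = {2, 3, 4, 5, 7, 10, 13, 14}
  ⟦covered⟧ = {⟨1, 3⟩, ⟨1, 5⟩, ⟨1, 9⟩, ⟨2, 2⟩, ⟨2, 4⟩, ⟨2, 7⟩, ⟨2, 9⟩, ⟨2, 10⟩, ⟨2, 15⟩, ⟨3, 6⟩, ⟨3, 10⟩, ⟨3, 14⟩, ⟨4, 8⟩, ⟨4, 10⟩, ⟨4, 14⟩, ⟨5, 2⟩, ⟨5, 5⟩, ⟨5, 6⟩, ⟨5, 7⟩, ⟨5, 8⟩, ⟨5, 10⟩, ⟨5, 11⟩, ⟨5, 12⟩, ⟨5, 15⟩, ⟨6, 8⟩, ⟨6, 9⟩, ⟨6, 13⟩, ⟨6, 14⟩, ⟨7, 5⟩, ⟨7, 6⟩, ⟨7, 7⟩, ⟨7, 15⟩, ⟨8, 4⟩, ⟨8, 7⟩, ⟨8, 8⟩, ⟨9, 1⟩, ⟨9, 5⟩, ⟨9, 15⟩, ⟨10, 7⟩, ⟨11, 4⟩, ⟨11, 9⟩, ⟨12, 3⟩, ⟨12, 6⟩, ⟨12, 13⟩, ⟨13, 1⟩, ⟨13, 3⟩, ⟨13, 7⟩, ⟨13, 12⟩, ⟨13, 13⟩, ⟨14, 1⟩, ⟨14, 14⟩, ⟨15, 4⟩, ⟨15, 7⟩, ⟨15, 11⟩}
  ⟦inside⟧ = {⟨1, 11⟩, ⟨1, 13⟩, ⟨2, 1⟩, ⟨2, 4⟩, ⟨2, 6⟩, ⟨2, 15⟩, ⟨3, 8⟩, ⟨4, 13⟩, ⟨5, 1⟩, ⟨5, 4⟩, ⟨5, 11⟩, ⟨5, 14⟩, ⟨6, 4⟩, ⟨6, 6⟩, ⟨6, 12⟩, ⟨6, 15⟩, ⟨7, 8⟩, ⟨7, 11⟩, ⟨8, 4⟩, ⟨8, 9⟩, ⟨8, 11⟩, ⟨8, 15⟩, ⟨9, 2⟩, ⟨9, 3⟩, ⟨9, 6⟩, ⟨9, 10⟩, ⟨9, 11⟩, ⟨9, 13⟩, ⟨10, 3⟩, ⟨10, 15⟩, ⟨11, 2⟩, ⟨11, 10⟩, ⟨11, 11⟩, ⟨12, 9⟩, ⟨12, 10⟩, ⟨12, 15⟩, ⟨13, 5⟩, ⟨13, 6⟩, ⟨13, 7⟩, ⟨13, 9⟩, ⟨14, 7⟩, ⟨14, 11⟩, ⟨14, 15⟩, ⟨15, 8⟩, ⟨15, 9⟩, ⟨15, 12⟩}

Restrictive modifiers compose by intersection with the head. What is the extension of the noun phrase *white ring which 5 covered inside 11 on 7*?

{5, 7}

⟦which 5 covered⟧ = {x : ⟨5, x⟩ ∈ ⟦covered⟧} = {2, 5, 6, 7, 8, 10, 11, 12, 15}
⟦inside 11⟧ = {x : ⟨x, 11⟩ ∈ ⟦inside⟧} = {1, 5, 7, 8, 9, 11, 14}
⟦on 7⟧ = {x : ⟨x, 7⟩ ∈ ⟦on⟧} = {1, 2, 5, 6, 7, 10, 11, 14, 15}
⟦ring⟧ = {1, 2, 4, 5, 7, 8, 9, 10, 12, 13, 15}
… ∩ ⟦which 5 covered⟧ = {1, 2, 4, 5, 7, 8, 9, 10, 12, 13, 15} ∩ {2, 5, 6, 7, 8, 10, 11, 12, 15} = {2, 5, 7, 8, 10, 12, 15}
… ∩ ⟦inside 11⟧ = {2, 5, 7, 8, 10, 12, 15} ∩ {1, 5, 7, 8, 9, 11, 14} = {5, 7, 8}
… ∩ ⟦on 7⟧ = {5, 7, 8} ∩ {1, 2, 5, 6, 7, 10, 11, 14, 15} = {5, 7}
… ∩ ⟦white⟧ = {5, 7} ∩ {2, 3, 4, 5, 7, 10, 13, 14} = {5, 7}
So ⟦white ring which 5 covered inside 11 on 7⟧ = {5, 7}.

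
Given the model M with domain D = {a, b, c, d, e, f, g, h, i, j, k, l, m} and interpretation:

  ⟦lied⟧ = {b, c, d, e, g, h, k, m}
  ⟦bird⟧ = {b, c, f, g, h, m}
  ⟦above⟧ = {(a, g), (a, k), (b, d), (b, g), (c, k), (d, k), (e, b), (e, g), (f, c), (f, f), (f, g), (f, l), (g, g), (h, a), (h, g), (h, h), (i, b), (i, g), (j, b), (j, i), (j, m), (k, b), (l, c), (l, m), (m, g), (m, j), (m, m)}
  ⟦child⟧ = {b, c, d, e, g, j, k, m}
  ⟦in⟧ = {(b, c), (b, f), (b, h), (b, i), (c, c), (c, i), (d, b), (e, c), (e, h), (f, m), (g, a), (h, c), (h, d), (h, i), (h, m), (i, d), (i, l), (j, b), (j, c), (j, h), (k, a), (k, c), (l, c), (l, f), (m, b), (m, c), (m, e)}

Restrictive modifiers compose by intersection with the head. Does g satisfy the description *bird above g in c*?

⟦above g⟧ = {x : ⟨x, g⟩ ∈ ⟦above⟧} = {a, b, e, f, g, h, i, m}
⟦in c⟧ = {x : ⟨x, c⟩ ∈ ⟦in⟧} = {b, c, e, h, j, k, l, m}
⟦bird⟧ = {b, c, f, g, h, m}
… ∩ ⟦above g⟧ = {b, c, f, g, h, m} ∩ {a, b, e, f, g, h, i, m} = {b, f, g, h, m}
… ∩ ⟦in c⟧ = {b, f, g, h, m} ∩ {b, c, e, h, j, k, l, m} = {b, h, m}
⟦bird above g in c⟧ = {b, h, m}; g ∉ this set.

no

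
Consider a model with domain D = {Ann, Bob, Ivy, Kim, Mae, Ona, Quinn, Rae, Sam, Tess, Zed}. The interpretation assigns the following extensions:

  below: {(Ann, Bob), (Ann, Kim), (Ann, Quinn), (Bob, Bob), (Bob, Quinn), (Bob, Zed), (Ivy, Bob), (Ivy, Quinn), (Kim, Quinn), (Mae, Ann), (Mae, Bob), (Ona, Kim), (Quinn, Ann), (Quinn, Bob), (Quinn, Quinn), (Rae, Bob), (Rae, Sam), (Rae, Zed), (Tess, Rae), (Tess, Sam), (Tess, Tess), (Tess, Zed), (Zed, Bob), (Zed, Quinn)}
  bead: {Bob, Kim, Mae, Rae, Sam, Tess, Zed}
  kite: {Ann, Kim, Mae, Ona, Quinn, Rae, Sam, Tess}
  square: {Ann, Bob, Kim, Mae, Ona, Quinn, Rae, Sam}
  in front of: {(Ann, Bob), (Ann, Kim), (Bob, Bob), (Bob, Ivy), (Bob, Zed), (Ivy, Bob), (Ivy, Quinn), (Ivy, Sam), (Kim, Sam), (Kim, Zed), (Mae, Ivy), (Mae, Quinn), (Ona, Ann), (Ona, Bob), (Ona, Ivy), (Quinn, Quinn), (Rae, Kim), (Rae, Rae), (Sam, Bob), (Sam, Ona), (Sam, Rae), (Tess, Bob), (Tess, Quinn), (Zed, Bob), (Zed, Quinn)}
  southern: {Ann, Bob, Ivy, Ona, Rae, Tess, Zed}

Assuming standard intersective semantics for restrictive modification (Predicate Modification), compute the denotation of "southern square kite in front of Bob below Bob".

⟦in front of Bob⟧ = {x : ⟨x, Bob⟩ ∈ ⟦in front of⟧} = {Ann, Bob, Ivy, Ona, Sam, Tess, Zed}
⟦below Bob⟧ = {x : ⟨x, Bob⟩ ∈ ⟦below⟧} = {Ann, Bob, Ivy, Mae, Quinn, Rae, Zed}
⟦kite⟧ = {Ann, Kim, Mae, Ona, Quinn, Rae, Sam, Tess}
… ∩ ⟦in front of Bob⟧ = {Ann, Kim, Mae, Ona, Quinn, Rae, Sam, Tess} ∩ {Ann, Bob, Ivy, Ona, Sam, Tess, Zed} = {Ann, Ona, Sam, Tess}
… ∩ ⟦below Bob⟧ = {Ann, Ona, Sam, Tess} ∩ {Ann, Bob, Ivy, Mae, Quinn, Rae, Zed} = {Ann}
… ∩ ⟦southern⟧ = {Ann} ∩ {Ann, Bob, Ivy, Ona, Rae, Tess, Zed} = {Ann}
… ∩ ⟦square⟧ = {Ann} ∩ {Ann, Bob, Kim, Mae, Ona, Quinn, Rae, Sam} = {Ann}
So ⟦southern square kite in front of Bob below Bob⟧ = {Ann}.

{Ann}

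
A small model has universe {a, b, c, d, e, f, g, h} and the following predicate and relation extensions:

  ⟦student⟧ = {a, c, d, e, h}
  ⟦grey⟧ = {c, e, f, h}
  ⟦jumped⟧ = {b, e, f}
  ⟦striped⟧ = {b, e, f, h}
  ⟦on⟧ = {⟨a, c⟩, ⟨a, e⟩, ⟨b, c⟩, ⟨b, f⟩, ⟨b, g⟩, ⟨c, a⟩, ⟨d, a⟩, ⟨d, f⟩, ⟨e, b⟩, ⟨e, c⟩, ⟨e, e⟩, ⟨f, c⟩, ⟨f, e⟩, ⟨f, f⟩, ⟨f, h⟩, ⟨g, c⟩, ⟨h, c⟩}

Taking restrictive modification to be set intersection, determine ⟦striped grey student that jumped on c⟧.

{e}

⟦that jumped⟧ = ⟦jumped⟧ = {b, e, f}
⟦on c⟧ = {x : ⟨x, c⟩ ∈ ⟦on⟧} = {a, b, e, f, g, h}
⟦student⟧ = {a, c, d, e, h}
… ∩ ⟦that jumped⟧ = {a, c, d, e, h} ∩ {b, e, f} = {e}
… ∩ ⟦on c⟧ = {e} ∩ {a, b, e, f, g, h} = {e}
… ∩ ⟦striped⟧ = {e} ∩ {b, e, f, h} = {e}
… ∩ ⟦grey⟧ = {e} ∩ {c, e, f, h} = {e}
So ⟦striped grey student that jumped on c⟧ = {e}.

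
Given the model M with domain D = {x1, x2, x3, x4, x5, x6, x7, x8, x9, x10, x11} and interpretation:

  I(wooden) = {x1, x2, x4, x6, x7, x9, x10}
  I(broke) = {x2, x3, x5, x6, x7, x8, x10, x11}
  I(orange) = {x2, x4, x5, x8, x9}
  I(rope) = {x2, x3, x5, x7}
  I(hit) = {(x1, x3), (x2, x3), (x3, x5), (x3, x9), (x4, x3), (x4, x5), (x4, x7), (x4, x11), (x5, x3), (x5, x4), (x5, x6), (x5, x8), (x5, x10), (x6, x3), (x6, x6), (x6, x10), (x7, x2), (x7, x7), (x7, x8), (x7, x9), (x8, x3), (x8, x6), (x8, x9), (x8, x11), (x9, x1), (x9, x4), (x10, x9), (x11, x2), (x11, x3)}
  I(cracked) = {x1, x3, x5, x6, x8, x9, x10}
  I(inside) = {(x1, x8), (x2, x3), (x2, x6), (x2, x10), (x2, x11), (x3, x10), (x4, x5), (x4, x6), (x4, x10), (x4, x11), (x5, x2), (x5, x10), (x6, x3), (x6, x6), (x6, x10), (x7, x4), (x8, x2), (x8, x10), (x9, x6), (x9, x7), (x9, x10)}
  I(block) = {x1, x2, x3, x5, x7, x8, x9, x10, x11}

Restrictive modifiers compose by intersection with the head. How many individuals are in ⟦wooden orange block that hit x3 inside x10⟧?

1

⟦that hit x3⟧ = {x : ⟨x, x3⟩ ∈ ⟦hit⟧} = {x1, x2, x4, x5, x6, x8, x11}
⟦inside x10⟧ = {x : ⟨x, x10⟩ ∈ ⟦inside⟧} = {x2, x3, x4, x5, x6, x8, x9}
⟦block⟧ = {x1, x2, x3, x5, x7, x8, x9, x10, x11}
… ∩ ⟦that hit x3⟧ = {x1, x2, x3, x5, x7, x8, x9, x10, x11} ∩ {x1, x2, x4, x5, x6, x8, x11} = {x1, x2, x5, x8, x11}
… ∩ ⟦inside x10⟧ = {x1, x2, x5, x8, x11} ∩ {x2, x3, x4, x5, x6, x8, x9} = {x2, x5, x8}
… ∩ ⟦wooden⟧ = {x2, x5, x8} ∩ {x1, x2, x4, x6, x7, x9, x10} = {x2}
… ∩ ⟦orange⟧ = {x2} ∩ {x2, x4, x5, x8, x9} = {x2}
⟦wooden orange block that hit x3 inside x10⟧ = {x2}, so the cardinality is 1.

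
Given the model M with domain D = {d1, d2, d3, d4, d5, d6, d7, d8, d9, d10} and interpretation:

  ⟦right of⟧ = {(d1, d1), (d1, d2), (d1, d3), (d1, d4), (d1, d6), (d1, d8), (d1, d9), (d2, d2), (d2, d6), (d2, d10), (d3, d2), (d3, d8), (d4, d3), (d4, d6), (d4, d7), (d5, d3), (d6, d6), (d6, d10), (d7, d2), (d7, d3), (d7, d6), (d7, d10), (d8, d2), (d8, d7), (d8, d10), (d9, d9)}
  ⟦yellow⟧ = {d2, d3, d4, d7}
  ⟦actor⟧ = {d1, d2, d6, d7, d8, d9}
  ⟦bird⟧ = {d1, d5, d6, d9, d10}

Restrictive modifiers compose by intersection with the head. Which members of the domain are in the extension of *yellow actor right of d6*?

{d2, d7}

⟦right of d6⟧ = {x : ⟨x, d6⟩ ∈ ⟦right of⟧} = {d1, d2, d4, d6, d7}
⟦actor⟧ = {d1, d2, d6, d7, d8, d9}
… ∩ ⟦right of d6⟧ = {d1, d2, d6, d7, d8, d9} ∩ {d1, d2, d4, d6, d7} = {d1, d2, d6, d7}
… ∩ ⟦yellow⟧ = {d1, d2, d6, d7} ∩ {d2, d3, d4, d7} = {d2, d7}
So ⟦yellow actor right of d6⟧ = {d2, d7}.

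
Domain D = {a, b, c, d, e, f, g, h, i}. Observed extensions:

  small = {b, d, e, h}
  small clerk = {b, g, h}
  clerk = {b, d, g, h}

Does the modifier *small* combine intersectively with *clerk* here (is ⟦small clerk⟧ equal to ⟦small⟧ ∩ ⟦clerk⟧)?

⟦small⟧ ∩ ⟦clerk⟧ = {b, d, e, h} ∩ {b, d, g, h} = {b, d, h}
Observed ⟦small clerk⟧ = {b, g, h}.
These differ, so the modifier is not intersective in this model.

no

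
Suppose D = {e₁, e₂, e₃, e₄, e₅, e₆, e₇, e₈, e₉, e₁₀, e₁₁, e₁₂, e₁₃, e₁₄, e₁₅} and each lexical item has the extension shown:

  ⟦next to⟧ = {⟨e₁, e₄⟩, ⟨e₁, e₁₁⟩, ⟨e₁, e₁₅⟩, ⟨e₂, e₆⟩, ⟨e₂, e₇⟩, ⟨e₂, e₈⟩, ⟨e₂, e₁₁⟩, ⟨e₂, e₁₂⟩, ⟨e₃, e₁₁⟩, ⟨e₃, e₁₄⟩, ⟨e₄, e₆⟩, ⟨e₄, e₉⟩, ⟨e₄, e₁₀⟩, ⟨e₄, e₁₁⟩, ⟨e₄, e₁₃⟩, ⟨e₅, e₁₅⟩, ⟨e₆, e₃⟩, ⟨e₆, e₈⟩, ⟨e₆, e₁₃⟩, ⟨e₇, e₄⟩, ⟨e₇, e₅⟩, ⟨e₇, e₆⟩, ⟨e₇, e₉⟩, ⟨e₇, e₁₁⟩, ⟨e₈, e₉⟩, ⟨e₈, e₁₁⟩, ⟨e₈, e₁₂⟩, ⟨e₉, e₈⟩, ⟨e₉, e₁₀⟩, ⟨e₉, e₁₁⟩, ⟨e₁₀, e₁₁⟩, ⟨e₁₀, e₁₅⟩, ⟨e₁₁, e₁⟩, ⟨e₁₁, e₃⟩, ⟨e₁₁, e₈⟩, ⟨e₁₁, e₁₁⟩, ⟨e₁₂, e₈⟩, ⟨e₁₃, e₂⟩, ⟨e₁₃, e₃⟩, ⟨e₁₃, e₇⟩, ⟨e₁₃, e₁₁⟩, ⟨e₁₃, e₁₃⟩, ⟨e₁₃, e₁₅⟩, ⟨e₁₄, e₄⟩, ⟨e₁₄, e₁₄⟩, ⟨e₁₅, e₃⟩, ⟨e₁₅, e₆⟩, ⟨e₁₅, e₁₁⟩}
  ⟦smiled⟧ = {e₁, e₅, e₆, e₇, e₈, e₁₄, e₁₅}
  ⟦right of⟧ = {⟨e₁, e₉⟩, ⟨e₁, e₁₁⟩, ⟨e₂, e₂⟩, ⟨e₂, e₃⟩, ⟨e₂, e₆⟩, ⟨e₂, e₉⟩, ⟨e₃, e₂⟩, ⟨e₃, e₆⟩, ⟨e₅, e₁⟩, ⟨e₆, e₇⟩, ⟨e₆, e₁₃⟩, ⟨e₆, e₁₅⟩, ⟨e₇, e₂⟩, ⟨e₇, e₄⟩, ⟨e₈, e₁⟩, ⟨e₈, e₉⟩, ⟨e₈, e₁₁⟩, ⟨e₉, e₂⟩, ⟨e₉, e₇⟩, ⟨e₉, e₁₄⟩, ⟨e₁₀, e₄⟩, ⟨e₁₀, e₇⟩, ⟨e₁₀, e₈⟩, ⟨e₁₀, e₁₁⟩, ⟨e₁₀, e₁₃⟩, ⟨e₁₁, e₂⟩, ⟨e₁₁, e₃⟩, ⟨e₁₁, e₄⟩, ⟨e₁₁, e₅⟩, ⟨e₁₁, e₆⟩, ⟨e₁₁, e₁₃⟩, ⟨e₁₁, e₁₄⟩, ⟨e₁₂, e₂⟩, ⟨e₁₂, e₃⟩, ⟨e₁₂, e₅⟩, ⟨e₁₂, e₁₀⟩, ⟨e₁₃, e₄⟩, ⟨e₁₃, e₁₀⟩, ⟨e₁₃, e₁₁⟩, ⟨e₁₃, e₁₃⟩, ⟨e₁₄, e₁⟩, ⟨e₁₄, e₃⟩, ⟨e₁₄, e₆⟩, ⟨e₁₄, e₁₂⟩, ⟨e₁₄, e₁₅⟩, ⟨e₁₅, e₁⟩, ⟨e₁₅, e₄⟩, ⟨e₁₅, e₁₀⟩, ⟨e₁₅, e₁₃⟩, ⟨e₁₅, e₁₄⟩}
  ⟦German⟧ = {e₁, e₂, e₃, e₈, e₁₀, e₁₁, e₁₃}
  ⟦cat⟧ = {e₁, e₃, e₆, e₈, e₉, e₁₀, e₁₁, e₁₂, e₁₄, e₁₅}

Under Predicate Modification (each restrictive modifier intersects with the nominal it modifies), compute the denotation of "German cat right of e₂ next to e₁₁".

{e₃, e₁₁}

⟦right of e₂⟧ = {x : ⟨x, e₂⟩ ∈ ⟦right of⟧} = {e₂, e₃, e₇, e₉, e₁₁, e₁₂}
⟦next to e₁₁⟧ = {x : ⟨x, e₁₁⟩ ∈ ⟦next to⟧} = {e₁, e₂, e₃, e₄, e₇, e₈, e₉, e₁₀, e₁₁, e₁₃, e₁₅}
⟦cat⟧ = {e₁, e₃, e₆, e₈, e₉, e₁₀, e₁₁, e₁₂, e₁₄, e₁₅}
… ∩ ⟦right of e₂⟧ = {e₁, e₃, e₆, e₈, e₉, e₁₀, e₁₁, e₁₂, e₁₄, e₁₅} ∩ {e₂, e₃, e₇, e₉, e₁₁, e₁₂} = {e₃, e₉, e₁₁, e₁₂}
… ∩ ⟦next to e₁₁⟧ = {e₃, e₉, e₁₁, e₁₂} ∩ {e₁, e₂, e₃, e₄, e₇, e₈, e₉, e₁₀, e₁₁, e₁₃, e₁₅} = {e₃, e₉, e₁₁}
… ∩ ⟦German⟧ = {e₃, e₉, e₁₁} ∩ {e₁, e₂, e₃, e₈, e₁₀, e₁₁, e₁₃} = {e₃, e₁₁}
So ⟦German cat right of e₂ next to e₁₁⟧ = {e₃, e₁₁}.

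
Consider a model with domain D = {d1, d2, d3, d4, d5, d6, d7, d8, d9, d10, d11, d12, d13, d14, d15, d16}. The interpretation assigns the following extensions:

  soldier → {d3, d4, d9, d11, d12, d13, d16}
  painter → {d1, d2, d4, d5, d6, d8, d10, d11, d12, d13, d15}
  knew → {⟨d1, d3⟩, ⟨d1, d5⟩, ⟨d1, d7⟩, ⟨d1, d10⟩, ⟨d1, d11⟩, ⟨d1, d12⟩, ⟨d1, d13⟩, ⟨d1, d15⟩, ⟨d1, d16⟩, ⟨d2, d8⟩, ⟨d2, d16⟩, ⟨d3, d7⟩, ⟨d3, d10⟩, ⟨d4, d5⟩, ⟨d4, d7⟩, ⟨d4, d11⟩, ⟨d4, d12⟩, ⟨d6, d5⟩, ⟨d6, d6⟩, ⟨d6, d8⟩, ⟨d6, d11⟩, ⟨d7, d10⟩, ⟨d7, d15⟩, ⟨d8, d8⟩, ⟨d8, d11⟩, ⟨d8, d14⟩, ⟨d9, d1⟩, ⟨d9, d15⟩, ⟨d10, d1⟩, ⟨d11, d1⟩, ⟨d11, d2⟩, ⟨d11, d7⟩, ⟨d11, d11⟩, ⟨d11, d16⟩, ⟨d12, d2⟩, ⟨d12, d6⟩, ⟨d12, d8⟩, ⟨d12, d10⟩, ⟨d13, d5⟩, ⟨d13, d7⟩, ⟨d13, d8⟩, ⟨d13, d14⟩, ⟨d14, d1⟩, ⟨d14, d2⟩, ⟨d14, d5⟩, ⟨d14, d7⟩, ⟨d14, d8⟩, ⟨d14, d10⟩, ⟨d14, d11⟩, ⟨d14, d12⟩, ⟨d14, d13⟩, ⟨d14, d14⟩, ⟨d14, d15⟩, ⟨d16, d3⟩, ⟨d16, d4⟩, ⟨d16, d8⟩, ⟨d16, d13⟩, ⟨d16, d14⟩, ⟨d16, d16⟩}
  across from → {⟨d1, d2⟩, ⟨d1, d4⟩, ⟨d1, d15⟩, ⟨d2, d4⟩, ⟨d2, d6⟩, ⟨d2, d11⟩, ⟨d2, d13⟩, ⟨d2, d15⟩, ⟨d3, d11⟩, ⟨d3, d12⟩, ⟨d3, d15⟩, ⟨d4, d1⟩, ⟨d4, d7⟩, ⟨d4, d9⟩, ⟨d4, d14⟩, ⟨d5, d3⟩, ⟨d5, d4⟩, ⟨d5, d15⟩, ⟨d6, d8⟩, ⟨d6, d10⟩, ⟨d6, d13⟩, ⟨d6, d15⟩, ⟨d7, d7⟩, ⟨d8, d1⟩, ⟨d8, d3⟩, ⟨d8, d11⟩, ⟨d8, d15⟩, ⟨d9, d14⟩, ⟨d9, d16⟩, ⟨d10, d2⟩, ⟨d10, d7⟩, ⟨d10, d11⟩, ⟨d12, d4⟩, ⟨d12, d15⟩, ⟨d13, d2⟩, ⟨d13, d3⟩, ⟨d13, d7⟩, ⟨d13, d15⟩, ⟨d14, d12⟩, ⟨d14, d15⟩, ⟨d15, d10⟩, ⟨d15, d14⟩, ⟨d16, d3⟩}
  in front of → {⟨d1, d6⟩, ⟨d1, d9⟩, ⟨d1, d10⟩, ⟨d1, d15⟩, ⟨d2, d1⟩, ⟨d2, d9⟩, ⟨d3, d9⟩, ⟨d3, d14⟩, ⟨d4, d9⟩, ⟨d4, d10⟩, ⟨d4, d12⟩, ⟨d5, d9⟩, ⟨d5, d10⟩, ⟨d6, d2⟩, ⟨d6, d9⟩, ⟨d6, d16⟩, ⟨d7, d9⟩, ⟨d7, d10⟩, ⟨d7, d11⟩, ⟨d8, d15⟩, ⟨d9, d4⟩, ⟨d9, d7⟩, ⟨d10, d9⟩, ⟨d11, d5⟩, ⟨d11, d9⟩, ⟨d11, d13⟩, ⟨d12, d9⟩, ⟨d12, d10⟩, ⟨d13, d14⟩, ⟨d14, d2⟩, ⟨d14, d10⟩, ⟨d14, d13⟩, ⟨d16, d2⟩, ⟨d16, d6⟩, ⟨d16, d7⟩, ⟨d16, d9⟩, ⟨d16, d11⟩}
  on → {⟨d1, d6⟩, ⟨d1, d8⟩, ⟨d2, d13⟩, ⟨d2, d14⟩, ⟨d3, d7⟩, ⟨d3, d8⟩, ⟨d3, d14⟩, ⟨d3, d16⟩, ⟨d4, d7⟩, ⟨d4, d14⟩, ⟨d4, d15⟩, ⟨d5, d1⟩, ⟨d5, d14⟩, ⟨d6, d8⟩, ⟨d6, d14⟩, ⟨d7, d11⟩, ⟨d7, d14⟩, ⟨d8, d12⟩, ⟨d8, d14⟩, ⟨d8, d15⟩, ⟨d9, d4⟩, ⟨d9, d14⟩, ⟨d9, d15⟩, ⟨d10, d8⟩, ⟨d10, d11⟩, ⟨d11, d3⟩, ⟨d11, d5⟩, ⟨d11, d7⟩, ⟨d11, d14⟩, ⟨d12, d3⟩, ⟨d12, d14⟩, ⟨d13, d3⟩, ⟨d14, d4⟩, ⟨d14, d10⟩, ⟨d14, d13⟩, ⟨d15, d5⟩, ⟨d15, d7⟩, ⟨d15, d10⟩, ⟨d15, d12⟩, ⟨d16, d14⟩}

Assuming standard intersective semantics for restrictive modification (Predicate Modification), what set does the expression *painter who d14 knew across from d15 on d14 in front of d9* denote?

{d2, d5, d12}

⟦who d14 knew⟧ = {x : ⟨d14, x⟩ ∈ ⟦knew⟧} = {d1, d2, d5, d7, d8, d10, d11, d12, d13, d14, d15}
⟦across from d15⟧ = {x : ⟨x, d15⟩ ∈ ⟦across from⟧} = {d1, d2, d3, d5, d6, d8, d12, d13, d14}
⟦on d14⟧ = {x : ⟨x, d14⟩ ∈ ⟦on⟧} = {d2, d3, d4, d5, d6, d7, d8, d9, d11, d12, d16}
⟦in front of d9⟧ = {x : ⟨x, d9⟩ ∈ ⟦in front of⟧} = {d1, d2, d3, d4, d5, d6, d7, d10, d11, d12, d16}
⟦painter⟧ = {d1, d2, d4, d5, d6, d8, d10, d11, d12, d13, d15}
… ∩ ⟦who d14 knew⟧ = {d1, d2, d4, d5, d6, d8, d10, d11, d12, d13, d15} ∩ {d1, d2, d5, d7, d8, d10, d11, d12, d13, d14, d15} = {d1, d2, d5, d8, d10, d11, d12, d13, d15}
… ∩ ⟦across from d15⟧ = {d1, d2, d5, d8, d10, d11, d12, d13, d15} ∩ {d1, d2, d3, d5, d6, d8, d12, d13, d14} = {d1, d2, d5, d8, d12, d13}
… ∩ ⟦on d14⟧ = {d1, d2, d5, d8, d12, d13} ∩ {d2, d3, d4, d5, d6, d7, d8, d9, d11, d12, d16} = {d2, d5, d8, d12}
… ∩ ⟦in front of d9⟧ = {d2, d5, d8, d12} ∩ {d1, d2, d3, d4, d5, d6, d7, d10, d11, d12, d16} = {d2, d5, d12}
So ⟦painter who d14 knew across from d15 on d14 in front of d9⟧ = {d2, d5, d12}.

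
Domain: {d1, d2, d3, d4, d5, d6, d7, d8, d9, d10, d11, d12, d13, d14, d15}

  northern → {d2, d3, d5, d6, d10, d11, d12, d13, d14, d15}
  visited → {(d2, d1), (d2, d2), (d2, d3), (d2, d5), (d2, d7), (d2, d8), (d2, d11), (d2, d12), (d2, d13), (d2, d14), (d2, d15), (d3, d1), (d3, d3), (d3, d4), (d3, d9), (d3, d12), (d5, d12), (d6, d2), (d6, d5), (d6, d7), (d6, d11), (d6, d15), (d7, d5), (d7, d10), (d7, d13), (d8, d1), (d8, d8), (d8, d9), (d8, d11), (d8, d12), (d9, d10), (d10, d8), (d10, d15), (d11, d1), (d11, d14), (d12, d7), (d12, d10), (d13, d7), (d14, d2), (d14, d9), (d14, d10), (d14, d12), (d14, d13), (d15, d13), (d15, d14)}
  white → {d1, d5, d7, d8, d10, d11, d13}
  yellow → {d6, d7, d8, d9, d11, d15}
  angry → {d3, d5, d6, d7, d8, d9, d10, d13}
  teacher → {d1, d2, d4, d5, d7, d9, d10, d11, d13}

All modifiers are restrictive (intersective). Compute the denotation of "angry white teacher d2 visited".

⟦d2 visited⟧ = {x : ⟨d2, x⟩ ∈ ⟦visited⟧} = {d1, d2, d3, d5, d7, d8, d11, d12, d13, d14, d15}
⟦teacher⟧ = {d1, d2, d4, d5, d7, d9, d10, d11, d13}
… ∩ ⟦d2 visited⟧ = {d1, d2, d4, d5, d7, d9, d10, d11, d13} ∩ {d1, d2, d3, d5, d7, d8, d11, d12, d13, d14, d15} = {d1, d2, d5, d7, d11, d13}
… ∩ ⟦angry⟧ = {d1, d2, d5, d7, d11, d13} ∩ {d3, d5, d6, d7, d8, d9, d10, d13} = {d5, d7, d13}
… ∩ ⟦white⟧ = {d5, d7, d13} ∩ {d1, d5, d7, d8, d10, d11, d13} = {d5, d7, d13}
So ⟦angry white teacher d2 visited⟧ = {d5, d7, d13}.

{d5, d7, d13}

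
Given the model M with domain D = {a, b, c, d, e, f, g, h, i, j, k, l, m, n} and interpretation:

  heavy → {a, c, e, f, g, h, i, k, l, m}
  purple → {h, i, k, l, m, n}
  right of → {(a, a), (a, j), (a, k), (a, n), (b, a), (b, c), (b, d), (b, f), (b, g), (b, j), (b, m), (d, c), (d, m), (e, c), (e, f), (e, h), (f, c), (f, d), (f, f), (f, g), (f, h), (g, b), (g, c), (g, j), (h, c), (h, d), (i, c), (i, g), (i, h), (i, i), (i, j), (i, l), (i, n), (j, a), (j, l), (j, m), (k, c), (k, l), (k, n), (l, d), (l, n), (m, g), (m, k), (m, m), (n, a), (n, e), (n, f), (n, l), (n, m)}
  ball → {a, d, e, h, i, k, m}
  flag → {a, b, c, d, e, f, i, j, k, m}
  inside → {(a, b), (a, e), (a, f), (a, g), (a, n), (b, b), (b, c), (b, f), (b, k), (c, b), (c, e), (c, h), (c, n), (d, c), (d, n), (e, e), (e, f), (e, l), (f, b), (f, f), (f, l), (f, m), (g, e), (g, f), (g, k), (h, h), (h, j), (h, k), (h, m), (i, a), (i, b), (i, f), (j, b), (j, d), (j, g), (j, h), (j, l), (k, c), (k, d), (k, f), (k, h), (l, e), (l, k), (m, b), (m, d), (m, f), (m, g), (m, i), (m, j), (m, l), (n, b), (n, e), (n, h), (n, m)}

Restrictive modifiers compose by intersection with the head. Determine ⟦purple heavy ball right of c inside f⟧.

{i, k}

⟦right of c⟧ = {x : ⟨x, c⟩ ∈ ⟦right of⟧} = {b, d, e, f, g, h, i, k}
⟦inside f⟧ = {x : ⟨x, f⟩ ∈ ⟦inside⟧} = {a, b, e, f, g, i, k, m}
⟦ball⟧ = {a, d, e, h, i, k, m}
… ∩ ⟦right of c⟧ = {a, d, e, h, i, k, m} ∩ {b, d, e, f, g, h, i, k} = {d, e, h, i, k}
… ∩ ⟦inside f⟧ = {d, e, h, i, k} ∩ {a, b, e, f, g, i, k, m} = {e, i, k}
… ∩ ⟦purple⟧ = {e, i, k} ∩ {h, i, k, l, m, n} = {i, k}
… ∩ ⟦heavy⟧ = {i, k} ∩ {a, c, e, f, g, h, i, k, l, m} = {i, k}
So ⟦purple heavy ball right of c inside f⟧ = {i, k}.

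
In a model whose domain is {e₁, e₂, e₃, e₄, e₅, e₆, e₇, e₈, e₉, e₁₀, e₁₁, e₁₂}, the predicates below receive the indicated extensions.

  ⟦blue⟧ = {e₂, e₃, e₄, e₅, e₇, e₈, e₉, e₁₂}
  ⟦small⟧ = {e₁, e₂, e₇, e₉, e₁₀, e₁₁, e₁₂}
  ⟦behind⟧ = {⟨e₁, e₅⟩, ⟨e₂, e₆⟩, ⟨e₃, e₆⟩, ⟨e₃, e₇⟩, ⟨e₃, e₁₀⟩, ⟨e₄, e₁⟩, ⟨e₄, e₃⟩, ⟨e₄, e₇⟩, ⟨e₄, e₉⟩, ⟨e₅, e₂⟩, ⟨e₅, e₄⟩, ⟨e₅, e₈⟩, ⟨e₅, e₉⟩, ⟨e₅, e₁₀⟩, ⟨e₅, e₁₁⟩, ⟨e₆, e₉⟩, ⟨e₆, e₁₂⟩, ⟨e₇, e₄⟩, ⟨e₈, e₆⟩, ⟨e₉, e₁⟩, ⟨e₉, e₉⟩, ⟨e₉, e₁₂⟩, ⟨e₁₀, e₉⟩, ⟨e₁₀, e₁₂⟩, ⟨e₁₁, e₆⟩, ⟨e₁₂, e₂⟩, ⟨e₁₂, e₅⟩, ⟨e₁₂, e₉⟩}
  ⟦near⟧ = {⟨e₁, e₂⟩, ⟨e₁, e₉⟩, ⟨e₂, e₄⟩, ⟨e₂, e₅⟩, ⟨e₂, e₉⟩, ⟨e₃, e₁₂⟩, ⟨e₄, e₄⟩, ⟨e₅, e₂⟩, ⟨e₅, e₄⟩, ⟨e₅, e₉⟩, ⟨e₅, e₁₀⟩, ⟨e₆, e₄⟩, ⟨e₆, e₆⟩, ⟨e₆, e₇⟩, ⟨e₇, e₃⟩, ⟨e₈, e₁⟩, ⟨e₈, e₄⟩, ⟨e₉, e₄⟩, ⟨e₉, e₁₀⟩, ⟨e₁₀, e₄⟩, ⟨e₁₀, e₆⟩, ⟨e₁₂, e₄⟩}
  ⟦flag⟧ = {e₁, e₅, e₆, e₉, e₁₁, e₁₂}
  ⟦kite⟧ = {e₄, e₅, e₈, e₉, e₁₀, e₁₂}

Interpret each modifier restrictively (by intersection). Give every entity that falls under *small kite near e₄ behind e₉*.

⟦near e₄⟧ = {x : ⟨x, e₄⟩ ∈ ⟦near⟧} = {e₂, e₄, e₅, e₆, e₈, e₉, e₁₀, e₁₂}
⟦behind e₉⟧ = {x : ⟨x, e₉⟩ ∈ ⟦behind⟧} = {e₄, e₅, e₆, e₉, e₁₀, e₁₂}
⟦kite⟧ = {e₄, e₅, e₈, e₉, e₁₀, e₁₂}
… ∩ ⟦near e₄⟧ = {e₄, e₅, e₈, e₉, e₁₀, e₁₂} ∩ {e₂, e₄, e₅, e₆, e₈, e₉, e₁₀, e₁₂} = {e₄, e₅, e₈, e₉, e₁₀, e₁₂}
… ∩ ⟦behind e₉⟧ = {e₄, e₅, e₈, e₉, e₁₀, e₁₂} ∩ {e₄, e₅, e₆, e₉, e₁₀, e₁₂} = {e₄, e₅, e₉, e₁₀, e₁₂}
… ∩ ⟦small⟧ = {e₄, e₅, e₉, e₁₀, e₁₂} ∩ {e₁, e₂, e₇, e₉, e₁₀, e₁₁, e₁₂} = {e₉, e₁₀, e₁₂}
So ⟦small kite near e₄ behind e₉⟧ = {e₉, e₁₀, e₁₂}.

{e₉, e₁₀, e₁₂}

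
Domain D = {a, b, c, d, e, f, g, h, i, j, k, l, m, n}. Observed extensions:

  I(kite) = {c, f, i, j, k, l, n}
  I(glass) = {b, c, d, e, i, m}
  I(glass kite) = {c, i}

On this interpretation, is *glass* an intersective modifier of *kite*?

⟦glass⟧ ∩ ⟦kite⟧ = {b, c, d, e, i, m} ∩ {c, f, i, j, k, l, n} = {c, i}
Observed ⟦glass kite⟧ = {c, i}.
These coincide, so the modifier is intersective here.

yes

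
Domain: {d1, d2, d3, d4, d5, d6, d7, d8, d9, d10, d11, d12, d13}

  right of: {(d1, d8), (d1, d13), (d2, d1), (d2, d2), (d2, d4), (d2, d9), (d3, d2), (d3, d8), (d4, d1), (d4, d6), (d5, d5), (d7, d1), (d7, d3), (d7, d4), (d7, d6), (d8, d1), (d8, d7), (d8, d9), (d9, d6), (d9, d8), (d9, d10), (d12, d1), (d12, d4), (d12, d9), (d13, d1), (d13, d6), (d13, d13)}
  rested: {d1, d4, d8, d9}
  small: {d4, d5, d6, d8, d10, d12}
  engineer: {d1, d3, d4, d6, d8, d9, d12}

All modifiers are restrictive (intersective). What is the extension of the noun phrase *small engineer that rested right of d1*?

{d4, d8}

⟦that rested⟧ = ⟦rested⟧ = {d1, d4, d8, d9}
⟦right of d1⟧ = {x : ⟨x, d1⟩ ∈ ⟦right of⟧} = {d2, d4, d7, d8, d12, d13}
⟦engineer⟧ = {d1, d3, d4, d6, d8, d9, d12}
… ∩ ⟦that rested⟧ = {d1, d3, d4, d6, d8, d9, d12} ∩ {d1, d4, d8, d9} = {d1, d4, d8, d9}
… ∩ ⟦right of d1⟧ = {d1, d4, d8, d9} ∩ {d2, d4, d7, d8, d12, d13} = {d4, d8}
… ∩ ⟦small⟧ = {d4, d8} ∩ {d4, d5, d6, d8, d10, d12} = {d4, d8}
So ⟦small engineer that rested right of d1⟧ = {d4, d8}.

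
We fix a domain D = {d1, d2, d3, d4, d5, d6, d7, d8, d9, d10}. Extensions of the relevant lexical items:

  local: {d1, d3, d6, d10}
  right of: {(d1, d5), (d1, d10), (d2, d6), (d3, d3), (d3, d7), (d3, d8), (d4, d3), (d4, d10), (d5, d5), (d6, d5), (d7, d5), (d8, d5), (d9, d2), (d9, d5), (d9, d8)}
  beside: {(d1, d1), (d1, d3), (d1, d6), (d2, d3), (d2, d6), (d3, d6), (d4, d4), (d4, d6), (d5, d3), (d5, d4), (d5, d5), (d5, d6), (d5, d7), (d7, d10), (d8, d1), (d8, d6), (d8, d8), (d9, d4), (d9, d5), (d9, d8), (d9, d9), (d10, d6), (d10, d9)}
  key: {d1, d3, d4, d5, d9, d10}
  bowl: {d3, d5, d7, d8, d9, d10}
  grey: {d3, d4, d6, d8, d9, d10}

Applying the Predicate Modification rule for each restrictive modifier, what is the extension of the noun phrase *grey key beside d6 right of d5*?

∅

⟦beside d6⟧ = {x : ⟨x, d6⟩ ∈ ⟦beside⟧} = {d1, d2, d3, d4, d5, d8, d10}
⟦right of d5⟧ = {x : ⟨x, d5⟩ ∈ ⟦right of⟧} = {d1, d5, d6, d7, d8, d9}
⟦key⟧ = {d1, d3, d4, d5, d9, d10}
… ∩ ⟦beside d6⟧ = {d1, d3, d4, d5, d9, d10} ∩ {d1, d2, d3, d4, d5, d8, d10} = {d1, d3, d4, d5, d10}
… ∩ ⟦right of d5⟧ = {d1, d3, d4, d5, d10} ∩ {d1, d5, d6, d7, d8, d9} = {d1, d5}
… ∩ ⟦grey⟧ = {d1, d5} ∩ {d3, d4, d6, d8, d9, d10} = ∅
So ⟦grey key beside d6 right of d5⟧ = ∅.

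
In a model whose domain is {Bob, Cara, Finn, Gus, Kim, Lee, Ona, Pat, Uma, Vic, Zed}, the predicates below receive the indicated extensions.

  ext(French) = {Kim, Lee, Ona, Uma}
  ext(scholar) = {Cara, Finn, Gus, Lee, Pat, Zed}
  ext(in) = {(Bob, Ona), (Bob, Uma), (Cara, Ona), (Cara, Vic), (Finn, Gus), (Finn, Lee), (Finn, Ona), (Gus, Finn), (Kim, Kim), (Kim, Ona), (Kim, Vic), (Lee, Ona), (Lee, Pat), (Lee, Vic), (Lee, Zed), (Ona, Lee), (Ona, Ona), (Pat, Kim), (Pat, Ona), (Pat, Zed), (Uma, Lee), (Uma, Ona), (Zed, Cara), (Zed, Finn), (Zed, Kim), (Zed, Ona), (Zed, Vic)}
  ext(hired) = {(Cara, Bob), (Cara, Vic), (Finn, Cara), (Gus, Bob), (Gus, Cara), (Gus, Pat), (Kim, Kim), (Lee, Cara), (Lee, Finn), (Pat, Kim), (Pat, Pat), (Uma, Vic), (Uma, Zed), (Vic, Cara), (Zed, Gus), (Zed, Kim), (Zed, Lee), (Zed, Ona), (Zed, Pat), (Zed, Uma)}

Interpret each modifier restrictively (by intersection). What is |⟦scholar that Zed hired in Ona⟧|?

2

⟦that Zed hired⟧ = {x : ⟨Zed, x⟩ ∈ ⟦hired⟧} = {Gus, Kim, Lee, Ona, Pat, Uma}
⟦in Ona⟧ = {x : ⟨x, Ona⟩ ∈ ⟦in⟧} = {Bob, Cara, Finn, Kim, Lee, Ona, Pat, Uma, Zed}
⟦scholar⟧ = {Cara, Finn, Gus, Lee, Pat, Zed}
… ∩ ⟦that Zed hired⟧ = {Cara, Finn, Gus, Lee, Pat, Zed} ∩ {Gus, Kim, Lee, Ona, Pat, Uma} = {Gus, Lee, Pat}
… ∩ ⟦in Ona⟧ = {Gus, Lee, Pat} ∩ {Bob, Cara, Finn, Kim, Lee, Ona, Pat, Uma, Zed} = {Lee, Pat}
⟦scholar that Zed hired in Ona⟧ = {Lee, Pat}, so the cardinality is 2.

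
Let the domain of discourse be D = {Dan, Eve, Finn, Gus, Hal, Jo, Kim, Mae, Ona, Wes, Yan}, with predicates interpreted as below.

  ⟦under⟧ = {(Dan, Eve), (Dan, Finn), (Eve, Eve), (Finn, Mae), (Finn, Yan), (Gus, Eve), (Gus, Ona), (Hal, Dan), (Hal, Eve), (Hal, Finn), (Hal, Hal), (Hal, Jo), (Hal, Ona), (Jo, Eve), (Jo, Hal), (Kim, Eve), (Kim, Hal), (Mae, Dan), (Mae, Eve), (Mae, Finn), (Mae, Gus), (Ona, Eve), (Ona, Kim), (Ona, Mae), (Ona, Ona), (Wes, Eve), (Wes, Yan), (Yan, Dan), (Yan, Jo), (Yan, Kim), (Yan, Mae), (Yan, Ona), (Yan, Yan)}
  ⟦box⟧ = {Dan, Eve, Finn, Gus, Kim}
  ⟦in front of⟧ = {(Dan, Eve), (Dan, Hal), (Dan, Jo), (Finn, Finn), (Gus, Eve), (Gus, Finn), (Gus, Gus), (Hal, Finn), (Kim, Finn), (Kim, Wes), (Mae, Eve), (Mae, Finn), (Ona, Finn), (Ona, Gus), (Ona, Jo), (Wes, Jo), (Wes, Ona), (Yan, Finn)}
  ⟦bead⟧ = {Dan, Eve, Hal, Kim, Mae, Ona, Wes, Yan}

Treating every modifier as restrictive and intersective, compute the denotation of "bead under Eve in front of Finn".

⟦under Eve⟧ = {x : ⟨x, Eve⟩ ∈ ⟦under⟧} = {Dan, Eve, Gus, Hal, Jo, Kim, Mae, Ona, Wes}
⟦in front of Finn⟧ = {x : ⟨x, Finn⟩ ∈ ⟦in front of⟧} = {Finn, Gus, Hal, Kim, Mae, Ona, Yan}
⟦bead⟧ = {Dan, Eve, Hal, Kim, Mae, Ona, Wes, Yan}
… ∩ ⟦under Eve⟧ = {Dan, Eve, Hal, Kim, Mae, Ona, Wes, Yan} ∩ {Dan, Eve, Gus, Hal, Jo, Kim, Mae, Ona, Wes} = {Dan, Eve, Hal, Kim, Mae, Ona, Wes}
… ∩ ⟦in front of Finn⟧ = {Dan, Eve, Hal, Kim, Mae, Ona, Wes} ∩ {Finn, Gus, Hal, Kim, Mae, Ona, Yan} = {Hal, Kim, Mae, Ona}
So ⟦bead under Eve in front of Finn⟧ = {Hal, Kim, Mae, Ona}.

{Hal, Kim, Mae, Ona}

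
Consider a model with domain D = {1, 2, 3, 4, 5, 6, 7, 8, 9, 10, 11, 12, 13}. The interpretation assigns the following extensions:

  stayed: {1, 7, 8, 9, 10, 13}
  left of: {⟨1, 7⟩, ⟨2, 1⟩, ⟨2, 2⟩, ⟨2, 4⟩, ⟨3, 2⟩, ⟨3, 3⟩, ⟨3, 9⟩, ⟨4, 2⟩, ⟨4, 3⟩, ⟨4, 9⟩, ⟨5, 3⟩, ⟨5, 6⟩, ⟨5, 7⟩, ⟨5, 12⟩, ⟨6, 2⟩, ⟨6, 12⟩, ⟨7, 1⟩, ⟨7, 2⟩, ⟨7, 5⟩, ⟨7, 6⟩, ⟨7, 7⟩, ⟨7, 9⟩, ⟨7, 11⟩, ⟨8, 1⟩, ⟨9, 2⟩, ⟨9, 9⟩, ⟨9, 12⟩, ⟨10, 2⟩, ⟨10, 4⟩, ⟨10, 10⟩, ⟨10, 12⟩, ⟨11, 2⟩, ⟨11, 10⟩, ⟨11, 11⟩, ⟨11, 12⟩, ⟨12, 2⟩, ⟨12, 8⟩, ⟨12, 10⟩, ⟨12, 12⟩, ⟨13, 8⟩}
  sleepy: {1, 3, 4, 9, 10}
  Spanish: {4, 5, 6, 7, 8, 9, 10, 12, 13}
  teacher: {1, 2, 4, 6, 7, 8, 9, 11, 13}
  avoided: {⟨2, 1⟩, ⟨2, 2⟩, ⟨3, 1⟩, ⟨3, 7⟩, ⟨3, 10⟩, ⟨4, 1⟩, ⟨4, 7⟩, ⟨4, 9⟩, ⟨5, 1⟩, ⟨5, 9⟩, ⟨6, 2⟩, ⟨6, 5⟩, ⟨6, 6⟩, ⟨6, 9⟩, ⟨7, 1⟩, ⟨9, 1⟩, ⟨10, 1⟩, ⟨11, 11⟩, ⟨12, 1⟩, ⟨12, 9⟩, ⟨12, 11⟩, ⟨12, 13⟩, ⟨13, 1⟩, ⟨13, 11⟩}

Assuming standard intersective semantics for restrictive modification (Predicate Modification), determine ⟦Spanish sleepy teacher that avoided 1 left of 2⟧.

{4, 9}

⟦that avoided 1⟧ = {x : ⟨x, 1⟩ ∈ ⟦avoided⟧} = {2, 3, 4, 5, 7, 9, 10, 12, 13}
⟦left of 2⟧ = {x : ⟨x, 2⟩ ∈ ⟦left of⟧} = {2, 3, 4, 6, 7, 9, 10, 11, 12}
⟦teacher⟧ = {1, 2, 4, 6, 7, 8, 9, 11, 13}
… ∩ ⟦that avoided 1⟧ = {1, 2, 4, 6, 7, 8, 9, 11, 13} ∩ {2, 3, 4, 5, 7, 9, 10, 12, 13} = {2, 4, 7, 9, 13}
… ∩ ⟦left of 2⟧ = {2, 4, 7, 9, 13} ∩ {2, 3, 4, 6, 7, 9, 10, 11, 12} = {2, 4, 7, 9}
… ∩ ⟦Spanish⟧ = {2, 4, 7, 9} ∩ {4, 5, 6, 7, 8, 9, 10, 12, 13} = {4, 7, 9}
… ∩ ⟦sleepy⟧ = {4, 7, 9} ∩ {1, 3, 4, 9, 10} = {4, 9}
So ⟦Spanish sleepy teacher that avoided 1 left of 2⟧ = {4, 9}.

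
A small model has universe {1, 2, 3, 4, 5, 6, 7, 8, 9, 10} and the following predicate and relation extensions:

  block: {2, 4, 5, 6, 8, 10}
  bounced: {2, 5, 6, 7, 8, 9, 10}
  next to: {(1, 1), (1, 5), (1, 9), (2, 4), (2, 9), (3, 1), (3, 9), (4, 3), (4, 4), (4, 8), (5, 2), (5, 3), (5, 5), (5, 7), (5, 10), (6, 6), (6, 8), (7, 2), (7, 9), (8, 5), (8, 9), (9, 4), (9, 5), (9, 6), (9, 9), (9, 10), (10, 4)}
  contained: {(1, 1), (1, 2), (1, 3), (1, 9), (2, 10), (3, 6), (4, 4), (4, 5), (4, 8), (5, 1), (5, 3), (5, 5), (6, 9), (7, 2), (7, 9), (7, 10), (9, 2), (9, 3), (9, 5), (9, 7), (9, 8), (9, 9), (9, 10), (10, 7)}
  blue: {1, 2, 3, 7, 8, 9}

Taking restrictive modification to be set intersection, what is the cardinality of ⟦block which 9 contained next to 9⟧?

⟦which 9 contained⟧ = {x : ⟨9, x⟩ ∈ ⟦contained⟧} = {2, 3, 5, 7, 8, 9, 10}
⟦next to 9⟧ = {x : ⟨x, 9⟩ ∈ ⟦next to⟧} = {1, 2, 3, 7, 8, 9}
⟦block⟧ = {2, 4, 5, 6, 8, 10}
… ∩ ⟦which 9 contained⟧ = {2, 4, 5, 6, 8, 10} ∩ {2, 3, 5, 7, 8, 9, 10} = {2, 5, 8, 10}
… ∩ ⟦next to 9⟧ = {2, 5, 8, 10} ∩ {1, 2, 3, 7, 8, 9} = {2, 8}
⟦block which 9 contained next to 9⟧ = {2, 8}, so the cardinality is 2.

2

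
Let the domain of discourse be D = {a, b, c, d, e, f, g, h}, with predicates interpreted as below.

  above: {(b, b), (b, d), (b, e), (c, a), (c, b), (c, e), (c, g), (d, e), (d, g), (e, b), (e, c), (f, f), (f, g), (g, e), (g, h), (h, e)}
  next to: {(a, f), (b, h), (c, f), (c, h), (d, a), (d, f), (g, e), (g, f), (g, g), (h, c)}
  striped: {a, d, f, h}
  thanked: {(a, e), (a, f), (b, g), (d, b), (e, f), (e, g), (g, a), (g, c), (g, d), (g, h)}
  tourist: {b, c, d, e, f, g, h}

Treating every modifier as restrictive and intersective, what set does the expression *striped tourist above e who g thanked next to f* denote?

{d}

⟦above e⟧ = {x : ⟨x, e⟩ ∈ ⟦above⟧} = {b, c, d, g, h}
⟦who g thanked⟧ = {x : ⟨g, x⟩ ∈ ⟦thanked⟧} = {a, c, d, h}
⟦next to f⟧ = {x : ⟨x, f⟩ ∈ ⟦next to⟧} = {a, c, d, g}
⟦tourist⟧ = {b, c, d, e, f, g, h}
… ∩ ⟦above e⟧ = {b, c, d, e, f, g, h} ∩ {b, c, d, g, h} = {b, c, d, g, h}
… ∩ ⟦who g thanked⟧ = {b, c, d, g, h} ∩ {a, c, d, h} = {c, d, h}
… ∩ ⟦next to f⟧ = {c, d, h} ∩ {a, c, d, g} = {c, d}
… ∩ ⟦striped⟧ = {c, d} ∩ {a, d, f, h} = {d}
So ⟦striped tourist above e who g thanked next to f⟧ = {d}.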